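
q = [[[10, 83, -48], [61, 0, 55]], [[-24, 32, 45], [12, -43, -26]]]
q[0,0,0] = 10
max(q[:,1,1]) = 0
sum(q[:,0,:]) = 98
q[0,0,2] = -48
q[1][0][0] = -24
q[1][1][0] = 12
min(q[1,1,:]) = -43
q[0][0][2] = -48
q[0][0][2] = -48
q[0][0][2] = -48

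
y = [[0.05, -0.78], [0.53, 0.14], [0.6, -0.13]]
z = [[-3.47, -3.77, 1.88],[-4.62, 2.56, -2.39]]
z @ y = [[-1.04, 1.93], [-0.31, 4.27]]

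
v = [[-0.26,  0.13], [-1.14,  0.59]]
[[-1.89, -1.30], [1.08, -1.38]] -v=[[-1.63, -1.43], [2.22, -1.97]]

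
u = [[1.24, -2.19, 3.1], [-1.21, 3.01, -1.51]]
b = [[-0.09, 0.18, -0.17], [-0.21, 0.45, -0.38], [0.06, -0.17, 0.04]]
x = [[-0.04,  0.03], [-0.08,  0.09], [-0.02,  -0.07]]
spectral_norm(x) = 0.14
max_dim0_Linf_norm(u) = 3.1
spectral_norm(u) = 5.22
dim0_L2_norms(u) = [1.73, 3.72, 3.45]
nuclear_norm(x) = 0.20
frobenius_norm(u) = 5.36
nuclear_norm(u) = 6.45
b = x @ u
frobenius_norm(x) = 0.15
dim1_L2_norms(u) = [3.99, 3.58]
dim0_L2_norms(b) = [0.24, 0.51, 0.42]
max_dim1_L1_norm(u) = 6.53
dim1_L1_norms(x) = [0.07, 0.17, 0.09]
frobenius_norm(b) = 0.70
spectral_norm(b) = 0.70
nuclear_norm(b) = 0.78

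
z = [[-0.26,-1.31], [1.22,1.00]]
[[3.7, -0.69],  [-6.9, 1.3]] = z @ [[-3.99, 0.75], [-2.03, 0.38]]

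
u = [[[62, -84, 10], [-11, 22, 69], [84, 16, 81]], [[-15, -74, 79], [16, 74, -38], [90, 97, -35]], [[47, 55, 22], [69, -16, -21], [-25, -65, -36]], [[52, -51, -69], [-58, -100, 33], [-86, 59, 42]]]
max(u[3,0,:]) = 52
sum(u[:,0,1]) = -154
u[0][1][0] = -11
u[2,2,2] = -36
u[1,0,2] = 79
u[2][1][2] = -21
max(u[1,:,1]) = 97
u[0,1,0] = -11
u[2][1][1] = -16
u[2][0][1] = 55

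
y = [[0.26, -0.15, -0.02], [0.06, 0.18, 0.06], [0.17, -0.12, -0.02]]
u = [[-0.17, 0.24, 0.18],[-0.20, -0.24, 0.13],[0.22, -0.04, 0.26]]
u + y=[[0.09,0.09,0.16], [-0.14,-0.06,0.19], [0.39,-0.16,0.24]]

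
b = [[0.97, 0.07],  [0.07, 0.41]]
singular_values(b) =[0.98, 0.4]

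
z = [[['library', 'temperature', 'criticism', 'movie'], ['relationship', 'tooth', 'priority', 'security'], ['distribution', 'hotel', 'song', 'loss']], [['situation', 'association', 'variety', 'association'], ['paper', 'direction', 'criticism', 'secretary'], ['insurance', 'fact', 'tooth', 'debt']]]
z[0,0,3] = 'movie'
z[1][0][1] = 'association'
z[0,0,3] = 'movie'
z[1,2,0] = 'insurance'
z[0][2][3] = 'loss'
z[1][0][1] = 'association'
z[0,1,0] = 'relationship'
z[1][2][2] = 'tooth'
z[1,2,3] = 'debt'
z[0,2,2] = 'song'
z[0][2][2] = 'song'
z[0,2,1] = 'hotel'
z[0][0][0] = 'library'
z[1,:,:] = [['situation', 'association', 'variety', 'association'], ['paper', 'direction', 'criticism', 'secretary'], ['insurance', 'fact', 'tooth', 'debt']]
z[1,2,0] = 'insurance'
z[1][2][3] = 'debt'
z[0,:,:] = [['library', 'temperature', 'criticism', 'movie'], ['relationship', 'tooth', 'priority', 'security'], ['distribution', 'hotel', 'song', 'loss']]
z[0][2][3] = 'loss'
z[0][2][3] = 'loss'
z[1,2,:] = ['insurance', 'fact', 'tooth', 'debt']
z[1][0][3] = 'association'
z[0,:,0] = ['library', 'relationship', 'distribution']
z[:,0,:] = [['library', 'temperature', 'criticism', 'movie'], ['situation', 'association', 'variety', 'association']]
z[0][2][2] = 'song'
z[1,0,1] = 'association'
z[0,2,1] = 'hotel'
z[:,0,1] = ['temperature', 'association']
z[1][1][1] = 'direction'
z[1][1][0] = 'paper'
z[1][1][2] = 'criticism'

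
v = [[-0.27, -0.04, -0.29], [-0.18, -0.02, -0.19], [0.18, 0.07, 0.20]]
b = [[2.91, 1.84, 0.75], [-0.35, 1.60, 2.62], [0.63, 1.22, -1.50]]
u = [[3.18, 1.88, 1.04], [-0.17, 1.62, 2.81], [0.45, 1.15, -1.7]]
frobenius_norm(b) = 5.11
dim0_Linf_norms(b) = [2.91, 1.84, 2.62]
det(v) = 0.00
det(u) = -18.16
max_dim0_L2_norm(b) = 3.11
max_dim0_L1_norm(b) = 4.87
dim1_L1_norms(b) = [5.5, 4.57, 3.35]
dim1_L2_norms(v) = [0.4, 0.26, 0.28]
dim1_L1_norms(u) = [6.1, 4.6, 3.3]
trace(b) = 3.01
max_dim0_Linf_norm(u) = 3.18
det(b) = -15.29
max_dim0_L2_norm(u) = 3.44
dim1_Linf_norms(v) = [0.29, 0.19, 0.2]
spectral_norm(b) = 3.91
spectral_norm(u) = 4.30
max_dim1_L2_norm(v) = 0.4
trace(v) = -0.09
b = v + u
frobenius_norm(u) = 5.45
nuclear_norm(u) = 8.73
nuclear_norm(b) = 8.23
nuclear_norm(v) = 0.59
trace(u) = 3.10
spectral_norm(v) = 0.55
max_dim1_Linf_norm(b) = 2.91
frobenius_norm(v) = 0.55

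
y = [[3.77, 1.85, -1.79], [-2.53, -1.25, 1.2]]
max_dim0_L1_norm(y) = 6.3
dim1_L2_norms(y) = [4.57, 3.07]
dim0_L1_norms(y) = [6.3, 3.1, 2.99]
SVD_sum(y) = [[3.77,1.85,-1.79],[-2.53,-1.24,1.20]] + [[0.00,  -0.00,  -0.00], [0.00,  -0.01,  -0.0]]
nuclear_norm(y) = 5.51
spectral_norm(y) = 5.50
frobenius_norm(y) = 5.50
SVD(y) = [[-0.83, 0.56], [0.56, 0.83]] @ diag([5.499350442005311, 0.006687003512390852]) @ [[-0.83, -0.41, 0.39], [0.3, -0.90, -0.3]]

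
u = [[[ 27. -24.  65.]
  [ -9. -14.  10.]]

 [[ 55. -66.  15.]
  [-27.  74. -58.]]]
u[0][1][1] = -14.0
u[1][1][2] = -58.0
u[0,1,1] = -14.0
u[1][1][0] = -27.0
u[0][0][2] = 65.0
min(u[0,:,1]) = -24.0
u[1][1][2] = -58.0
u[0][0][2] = 65.0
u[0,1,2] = 10.0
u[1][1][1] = 74.0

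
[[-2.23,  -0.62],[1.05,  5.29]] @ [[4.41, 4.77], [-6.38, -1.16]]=[[-5.88, -9.92], [-29.12, -1.13]]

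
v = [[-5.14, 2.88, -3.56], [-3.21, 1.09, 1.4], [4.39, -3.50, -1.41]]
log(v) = [[(-0.17+0.79j), 0.42+1.90j, -2.50+2.04j], [-1.87+0.99j, 1.88+2.38j, (-0.53+2.56j)], [1.96-0.01j, -1.54-0.02j, 1.86-0.03j]]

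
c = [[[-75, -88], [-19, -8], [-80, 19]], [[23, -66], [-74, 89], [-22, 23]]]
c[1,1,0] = -74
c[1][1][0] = -74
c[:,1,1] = [-8, 89]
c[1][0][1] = -66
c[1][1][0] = -74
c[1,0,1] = -66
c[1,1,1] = 89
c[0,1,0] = -19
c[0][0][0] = -75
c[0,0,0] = -75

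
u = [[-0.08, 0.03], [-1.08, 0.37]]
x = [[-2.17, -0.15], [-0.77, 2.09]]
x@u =[[0.34, -0.12], [-2.2, 0.75]]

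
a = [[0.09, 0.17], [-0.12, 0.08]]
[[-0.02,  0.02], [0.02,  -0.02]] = a @[[-0.18, 0.16], [-0.05, 0.01]]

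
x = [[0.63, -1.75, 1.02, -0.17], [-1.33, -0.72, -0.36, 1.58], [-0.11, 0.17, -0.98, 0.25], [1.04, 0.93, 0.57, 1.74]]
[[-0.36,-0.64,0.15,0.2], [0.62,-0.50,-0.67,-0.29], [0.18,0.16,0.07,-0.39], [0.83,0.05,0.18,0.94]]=x @ [[-0.01,0.08,0.43,0.19],[0.13,0.32,-0.01,0.20],[-0.05,-0.15,-0.15,0.45],[0.43,-0.14,-0.1,0.17]]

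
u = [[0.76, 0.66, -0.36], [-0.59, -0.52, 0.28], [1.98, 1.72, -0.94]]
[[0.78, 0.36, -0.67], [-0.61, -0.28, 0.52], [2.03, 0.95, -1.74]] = u @ [[0.79, 0.51, 0.01], [0.34, 0.08, -0.68], [0.13, 0.21, 0.63]]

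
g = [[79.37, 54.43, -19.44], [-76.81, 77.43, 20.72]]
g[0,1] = 54.43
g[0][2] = -19.44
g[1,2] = 20.72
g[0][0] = 79.37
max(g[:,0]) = 79.37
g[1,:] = [-76.81, 77.43, 20.72]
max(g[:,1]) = 77.43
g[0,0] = 79.37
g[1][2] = 20.72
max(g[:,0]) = 79.37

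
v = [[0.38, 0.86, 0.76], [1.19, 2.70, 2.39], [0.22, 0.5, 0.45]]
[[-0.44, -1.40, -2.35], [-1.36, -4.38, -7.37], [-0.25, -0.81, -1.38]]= v@[[-2.26,-1.35,0.44], [0.11,-1.33,-1.34], [0.43,0.34,-1.79]]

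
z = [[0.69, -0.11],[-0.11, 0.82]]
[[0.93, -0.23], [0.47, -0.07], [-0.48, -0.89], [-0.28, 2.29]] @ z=[[0.67, -0.29], [0.33, -0.11], [-0.23, -0.68], [-0.45, 1.91]]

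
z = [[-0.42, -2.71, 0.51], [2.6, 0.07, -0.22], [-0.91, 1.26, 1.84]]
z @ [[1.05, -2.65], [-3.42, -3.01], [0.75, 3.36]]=[[9.21, 10.98], [2.33, -7.84], [-3.88, 4.8]]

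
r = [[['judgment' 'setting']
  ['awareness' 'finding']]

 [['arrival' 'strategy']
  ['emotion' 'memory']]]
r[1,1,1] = 'memory'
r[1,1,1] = 'memory'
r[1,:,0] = ['arrival', 'emotion']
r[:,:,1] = [['setting', 'finding'], ['strategy', 'memory']]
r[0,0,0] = 'judgment'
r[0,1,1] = 'finding'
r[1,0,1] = 'strategy'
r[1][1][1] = 'memory'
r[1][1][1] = 'memory'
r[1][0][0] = 'arrival'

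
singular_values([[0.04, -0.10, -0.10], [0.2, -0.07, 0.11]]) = [0.24, 0.15]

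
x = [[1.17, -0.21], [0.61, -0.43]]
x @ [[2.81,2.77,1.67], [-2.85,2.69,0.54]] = [[3.89, 2.68, 1.84], [2.94, 0.53, 0.79]]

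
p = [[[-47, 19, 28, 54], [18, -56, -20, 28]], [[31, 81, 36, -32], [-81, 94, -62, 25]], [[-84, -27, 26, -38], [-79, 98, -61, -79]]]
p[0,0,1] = 19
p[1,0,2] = 36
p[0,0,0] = -47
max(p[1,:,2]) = 36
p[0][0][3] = 54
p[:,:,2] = [[28, -20], [36, -62], [26, -61]]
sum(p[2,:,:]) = -244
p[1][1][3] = 25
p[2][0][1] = -27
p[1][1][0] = -81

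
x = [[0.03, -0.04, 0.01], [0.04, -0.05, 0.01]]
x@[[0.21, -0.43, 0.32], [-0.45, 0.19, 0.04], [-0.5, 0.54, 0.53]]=[[0.02, -0.02, 0.01],[0.03, -0.02, 0.02]]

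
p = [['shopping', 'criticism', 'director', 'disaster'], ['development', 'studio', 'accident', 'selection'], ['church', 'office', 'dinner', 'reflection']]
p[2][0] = 'church'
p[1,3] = 'selection'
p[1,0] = 'development'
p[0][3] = 'disaster'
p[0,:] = ['shopping', 'criticism', 'director', 'disaster']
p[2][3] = 'reflection'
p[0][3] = 'disaster'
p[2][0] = 'church'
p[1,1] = 'studio'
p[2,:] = ['church', 'office', 'dinner', 'reflection']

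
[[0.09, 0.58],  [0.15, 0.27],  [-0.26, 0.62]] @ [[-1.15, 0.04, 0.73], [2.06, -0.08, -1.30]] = [[1.09, -0.04, -0.69], [0.38, -0.02, -0.24], [1.58, -0.06, -1.0]]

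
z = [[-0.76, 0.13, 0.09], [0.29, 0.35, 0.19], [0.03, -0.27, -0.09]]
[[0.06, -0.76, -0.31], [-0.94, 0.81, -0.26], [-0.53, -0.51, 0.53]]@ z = [[-0.28, -0.17, -0.11], [0.94, 0.23, 0.09], [0.27, -0.39, -0.19]]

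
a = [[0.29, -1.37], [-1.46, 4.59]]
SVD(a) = [[-0.28,0.96], [0.96,0.28]] @ diag([5.0142690377072965, 0.13343919023258774]) @ [[-0.3, 0.96], [-0.96, -0.3]]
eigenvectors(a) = [[-0.96, 0.28], [-0.30, -0.96]]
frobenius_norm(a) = 5.02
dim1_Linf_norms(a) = [1.37, 4.59]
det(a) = -0.67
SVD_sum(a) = [[0.41, -1.33], [-1.42, 4.60]] + [[-0.12, -0.04], [-0.04, -0.01]]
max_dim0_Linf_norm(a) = 4.59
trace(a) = 4.88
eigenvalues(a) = [-0.13, 5.01]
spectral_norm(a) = 5.01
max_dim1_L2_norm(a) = 4.82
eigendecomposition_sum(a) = [[-0.12,-0.04],[-0.04,-0.01]] + [[0.41, -1.33], [-1.42, 4.60]]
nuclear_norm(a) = 5.15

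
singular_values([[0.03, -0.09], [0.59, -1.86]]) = [1.95, 0.0]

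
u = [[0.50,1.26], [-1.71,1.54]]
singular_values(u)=[2.37, 1.23]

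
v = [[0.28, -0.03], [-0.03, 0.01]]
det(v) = 0.002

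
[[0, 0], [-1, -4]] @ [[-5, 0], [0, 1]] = [[0, 0], [5, -4]]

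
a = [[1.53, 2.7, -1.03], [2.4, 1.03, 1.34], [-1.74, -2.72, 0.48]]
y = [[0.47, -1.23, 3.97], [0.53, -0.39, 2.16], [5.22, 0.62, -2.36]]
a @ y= [[-3.23, -3.57, 14.34], [8.67, -2.52, 8.59], [0.25, 3.5, -13.92]]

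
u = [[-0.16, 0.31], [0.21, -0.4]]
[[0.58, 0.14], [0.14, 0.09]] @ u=[[-0.06, 0.12], [-0.00, 0.01]]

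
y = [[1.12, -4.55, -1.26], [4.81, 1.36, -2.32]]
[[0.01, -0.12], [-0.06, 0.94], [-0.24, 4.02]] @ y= [[-0.57, -0.21, 0.27], [4.45, 1.55, -2.11], [19.07, 6.56, -9.02]]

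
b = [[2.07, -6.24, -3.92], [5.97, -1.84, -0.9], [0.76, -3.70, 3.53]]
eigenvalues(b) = [(-0.59+6.28j), (-0.59-6.28j), (4.94+0j)]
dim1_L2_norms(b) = [7.65, 6.31, 5.17]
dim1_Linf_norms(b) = [6.24, 5.97, 3.7]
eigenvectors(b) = [[(-0.71+0j), -0.71-0.00j, -0.32+0.00j], [(-0.15+0.61j), -0.15-0.61j, (-0.39+0j)], [(-0.25+0.17j), -0.25-0.17j, 0.86+0.00j]]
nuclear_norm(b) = 18.37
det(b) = 196.54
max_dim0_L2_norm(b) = 7.48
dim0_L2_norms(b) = [6.36, 7.48, 5.35]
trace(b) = 3.76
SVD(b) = [[-0.79,-0.26,-0.56], [-0.57,-0.05,0.82], [-0.24,0.96,-0.11]] @ diag([9.02756159981902, 4.838525720016805, 4.499522243328612]) @ [[-0.58, 0.76, 0.31], [-0.02, -0.39, 0.92], [0.82, 0.52, 0.24]]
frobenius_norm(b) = 11.19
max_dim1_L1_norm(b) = 12.23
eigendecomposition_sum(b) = [[0.81+2.96j, (-3.32-0.57j), (-1.22+0.83j)], [2.71-0.09j, (-1.17+2.74j), (0.47+1.22j)], [0.98+0.86j, -1.31+0.57j, (-0.24+0.58j)]] + [[0.81-2.96j,(-3.32+0.57j),(-1.22-0.83j)], [2.71+0.09j,(-1.17-2.74j),0.47-1.22j], [0.98-0.86j,-1.31-0.57j,(-0.24-0.58j)]] + [[0.44-0.00j, (0.4-0j), -1.48+0.00j], [(0.55-0j), (0.5-0j), -1.83+0.00j], [(-1.2+0j), -1.09+0.00j, 4.00-0.00j]]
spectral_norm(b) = 9.03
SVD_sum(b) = [[4.10, -5.41, -2.17], [2.94, -3.87, -1.56], [1.25, -1.65, -0.66]] + [[0.03,0.48,-1.15], [0.0,0.09,-0.22], [-0.10,-1.8,4.31]] + [[-2.05,-1.31,-0.6], [3.03,1.94,0.88], [-0.39,-0.25,-0.11]]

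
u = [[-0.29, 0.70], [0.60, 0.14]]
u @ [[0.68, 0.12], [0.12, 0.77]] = [[-0.11, 0.50], [0.42, 0.18]]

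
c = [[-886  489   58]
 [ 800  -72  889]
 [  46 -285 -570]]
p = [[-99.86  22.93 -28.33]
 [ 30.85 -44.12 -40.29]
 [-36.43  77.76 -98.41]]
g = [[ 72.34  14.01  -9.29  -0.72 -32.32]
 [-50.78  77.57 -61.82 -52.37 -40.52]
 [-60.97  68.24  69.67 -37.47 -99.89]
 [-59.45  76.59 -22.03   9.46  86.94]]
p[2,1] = 77.76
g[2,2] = 69.67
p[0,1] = 22.93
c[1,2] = 889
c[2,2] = -570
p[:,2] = [-28.33, -40.29, -98.41]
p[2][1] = 77.76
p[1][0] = 30.85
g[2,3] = -37.47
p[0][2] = -28.33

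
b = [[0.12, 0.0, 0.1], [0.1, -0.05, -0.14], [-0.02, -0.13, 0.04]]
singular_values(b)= [0.18, 0.16, 0.14]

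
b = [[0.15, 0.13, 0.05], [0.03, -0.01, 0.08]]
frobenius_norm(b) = 0.22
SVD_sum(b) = [[0.15, 0.12, 0.06], [0.03, 0.02, 0.01]] + [[0.0, 0.01, -0.01], [-0.0, -0.03, 0.07]]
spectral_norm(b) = 0.21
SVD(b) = [[-0.98, -0.2], [-0.2, 0.98]] @ diag([0.20818816309665858, 0.07718606575308193]) @ [[-0.73, -0.60, -0.31], [-0.00, -0.46, 0.89]]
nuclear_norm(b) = 0.29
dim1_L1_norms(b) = [0.33, 0.12]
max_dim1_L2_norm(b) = 0.2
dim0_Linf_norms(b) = [0.15, 0.13, 0.08]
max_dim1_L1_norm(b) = 0.33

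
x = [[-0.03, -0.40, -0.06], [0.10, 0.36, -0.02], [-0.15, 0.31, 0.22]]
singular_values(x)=[0.64, 0.26, 0.0]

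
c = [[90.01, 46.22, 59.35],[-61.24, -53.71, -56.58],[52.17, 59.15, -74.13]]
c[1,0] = -61.24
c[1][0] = -61.24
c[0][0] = 90.01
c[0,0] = 90.01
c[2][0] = 52.17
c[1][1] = -53.71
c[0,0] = 90.01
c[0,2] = 59.35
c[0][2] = 59.35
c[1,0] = -61.24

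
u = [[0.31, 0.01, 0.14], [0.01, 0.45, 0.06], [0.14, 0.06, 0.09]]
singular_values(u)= [0.47, 0.36, 0.02]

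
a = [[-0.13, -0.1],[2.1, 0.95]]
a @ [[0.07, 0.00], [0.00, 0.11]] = [[-0.01, -0.01],[0.15, 0.10]]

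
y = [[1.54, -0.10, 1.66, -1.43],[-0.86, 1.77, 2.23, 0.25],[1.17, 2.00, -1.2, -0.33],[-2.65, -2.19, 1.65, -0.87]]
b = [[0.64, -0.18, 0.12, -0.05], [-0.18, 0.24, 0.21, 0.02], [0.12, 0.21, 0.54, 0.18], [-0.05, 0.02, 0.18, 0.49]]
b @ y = [[1.41, -0.03, 0.43, -0.96], [-0.29, 0.82, 0.02, 0.23], [0.16, 1.05, 0.32, -0.45], [-1.18, -0.67, 0.55, -0.41]]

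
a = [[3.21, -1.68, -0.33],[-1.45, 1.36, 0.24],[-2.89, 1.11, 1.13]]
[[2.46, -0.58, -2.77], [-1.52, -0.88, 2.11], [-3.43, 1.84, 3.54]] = a@[[0.37, -1.16, -0.07], [-0.43, -1.99, 1.16], [-1.67, 0.62, 1.81]]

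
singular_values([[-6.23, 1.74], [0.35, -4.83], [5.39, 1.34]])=[8.29, 5.24]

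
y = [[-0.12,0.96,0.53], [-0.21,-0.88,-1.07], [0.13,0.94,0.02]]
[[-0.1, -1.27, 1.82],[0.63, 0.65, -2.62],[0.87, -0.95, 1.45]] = y@[[0.98, 1.4, 0.94], [0.82, -1.21, 1.39], [-1.46, 0.11, 1.12]]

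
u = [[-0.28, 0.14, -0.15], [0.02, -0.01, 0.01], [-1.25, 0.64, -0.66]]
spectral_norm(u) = 1.59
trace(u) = -0.95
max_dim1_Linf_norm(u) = 1.25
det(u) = -0.00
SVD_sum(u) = [[-0.28, 0.14, -0.15], [0.02, -0.01, 0.01], [-1.25, 0.64, -0.66]] + [[-0.00, -0.0, -0.00], [-0.00, -0.00, -0.00], [0.0, 0.0, 0.00]] + [[-0.00, -0.0, 0.0], [0.00, 0.00, -0.00], [0.0, 0.0, -0.00]]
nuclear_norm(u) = 1.59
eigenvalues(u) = [(-0.95+0j), 0j, -0j]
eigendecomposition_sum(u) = [[(-0.28+0j), (0.14-0j), (-0.15+0j)], [0.02-0.00j, -0.01+0.00j, 0.01-0.00j], [(-1.25+0j), 0.63-0.00j, -0.66+0.00j]] + [[-0j, -0.00+0.00j, (-0+0j)], [0.00-0.00j, -0.00+0.00j, (-0+0j)], [-0.00-0.00j, 0.00-0.00j, -0j]] + [[0.00+0.00j, (-0-0j), (-0-0j)], [0.00+0.00j, (-0-0j), -0.00-0.00j], [-0.00+0.00j, 0.00+0.00j, 0j]]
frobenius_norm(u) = 1.59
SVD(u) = [[-0.22, 0.98, 0.04], [0.02, 0.04, -1.0], [-0.98, -0.22, -0.02]] @ diag([1.5902153161035542, 0.0038744471613207424, 0.00048691772050443396]) @ [[0.81, -0.41, 0.43], [-0.09, -0.8, -0.60], [-0.59, -0.44, 0.68]]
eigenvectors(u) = [[-0.22+0.00j, -0.52+0.11j, -0.52-0.11j], [(0.02+0j), (-0.2+0.21j), -0.20-0.21j], [-0.98+0.00j, (0.8+0j), (0.8-0j)]]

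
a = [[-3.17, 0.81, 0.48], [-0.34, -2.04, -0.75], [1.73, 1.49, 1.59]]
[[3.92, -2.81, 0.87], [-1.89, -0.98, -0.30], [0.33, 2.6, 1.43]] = a @ [[-0.94, 0.99, -0.15],[0.96, 0.17, -0.33],[0.33, 0.40, 1.37]]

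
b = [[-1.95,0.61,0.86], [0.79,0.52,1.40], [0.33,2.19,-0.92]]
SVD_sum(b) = [[-0.07,-0.25,0.11], [0.02,0.08,-0.04], [0.58,2.11,-0.95]] + [[-1.89,0.85,0.74], [0.01,-0.00,-0.0], [-0.22,0.1,0.09]] + [[0.01, 0.00, 0.01],[0.76, 0.44, 1.44],[-0.03, -0.02, -0.05]]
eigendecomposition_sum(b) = [[(0.11+0j),(0.42-0j),(0.24+0j)],[(0.31+0j),1.24-0.00j,0.71+0.00j],[0.25+0.00j,(1.01-0j),0.57+0.00j]] + [[(-1.03+0.04j), (0.1-0.91j), (0.31+1.11j)], [(0.24+0.38j), -0.36+0.16j, (0.35-0.36j)], [(0.04-0.68j), (0.59+0.12j), (-0.75+0.14j)]] + [[(-1.03-0.04j),(0.1+0.91j),0.31-1.11j], [(0.24-0.38j),(-0.36-0.16j),(0.35+0.36j)], [0.04+0.68j,0.59-0.12j,(-0.75-0.14j)]]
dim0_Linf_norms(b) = [1.95, 2.19, 1.4]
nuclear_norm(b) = 6.30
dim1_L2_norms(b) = [2.22, 1.69, 2.4]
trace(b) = -2.35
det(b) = 8.98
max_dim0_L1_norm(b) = 3.32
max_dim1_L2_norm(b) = 2.4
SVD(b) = [[-0.12, 0.99, 0.01],  [0.04, -0.00, 1.0],  [0.99, 0.12, -0.04]] @ diag([2.401517062939943, 2.214208094472959, 1.6882234185020462]) @ [[0.24, 0.88, -0.40], [-0.86, 0.39, 0.34], [0.45, 0.26, 0.85]]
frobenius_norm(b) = 3.68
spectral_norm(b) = 2.40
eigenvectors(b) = [[0.25+0.00j,0.79+0.00j,(0.79-0j)],[(0.75+0j),(-0.17-0.29j),-0.17+0.29j],[0.61+0.00j,(-0.05+0.52j),(-0.05-0.52j)]]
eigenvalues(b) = [(1.92+0j), (-2.14+0.34j), (-2.14-0.34j)]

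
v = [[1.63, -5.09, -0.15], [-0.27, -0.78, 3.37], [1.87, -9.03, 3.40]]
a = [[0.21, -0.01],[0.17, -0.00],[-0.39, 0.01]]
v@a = [[-0.46, -0.02], [-1.5, 0.04], [-2.47, 0.02]]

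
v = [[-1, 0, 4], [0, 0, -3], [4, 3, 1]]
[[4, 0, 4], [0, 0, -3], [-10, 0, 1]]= v@[[-4, 0, 0], [2, 0, 0], [0, 0, 1]]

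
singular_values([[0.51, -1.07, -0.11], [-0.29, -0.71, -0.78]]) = [1.42, 0.77]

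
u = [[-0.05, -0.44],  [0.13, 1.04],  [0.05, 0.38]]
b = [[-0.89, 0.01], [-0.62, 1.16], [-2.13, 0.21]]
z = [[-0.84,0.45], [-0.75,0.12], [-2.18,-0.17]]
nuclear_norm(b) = 3.50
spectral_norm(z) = 2.45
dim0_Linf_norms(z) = [2.18, 0.45]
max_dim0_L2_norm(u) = 1.19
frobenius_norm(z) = 2.50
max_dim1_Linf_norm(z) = 2.18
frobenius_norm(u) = 1.20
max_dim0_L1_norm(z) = 3.77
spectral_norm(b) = 2.45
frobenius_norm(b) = 2.67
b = z + u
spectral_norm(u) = 1.20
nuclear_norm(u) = 1.21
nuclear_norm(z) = 2.95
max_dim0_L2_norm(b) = 2.39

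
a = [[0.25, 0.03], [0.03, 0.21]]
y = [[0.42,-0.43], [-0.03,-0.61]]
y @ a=[[0.09, -0.08], [-0.03, -0.13]]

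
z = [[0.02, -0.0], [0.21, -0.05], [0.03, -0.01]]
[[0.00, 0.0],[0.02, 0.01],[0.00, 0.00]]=z @ [[0.12, 0.06],[0.15, 0.08]]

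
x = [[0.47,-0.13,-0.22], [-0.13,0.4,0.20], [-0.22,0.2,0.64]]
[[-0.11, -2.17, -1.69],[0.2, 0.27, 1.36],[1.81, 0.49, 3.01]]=x@ [[1.16, -5.17, -1.50], [-0.86, -0.60, 0.97], [3.49, -0.82, 3.89]]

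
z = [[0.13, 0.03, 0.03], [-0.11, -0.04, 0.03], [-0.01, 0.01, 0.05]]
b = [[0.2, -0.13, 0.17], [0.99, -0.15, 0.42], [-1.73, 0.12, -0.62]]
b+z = [[0.33, -0.1, 0.2], [0.88, -0.19, 0.45], [-1.74, 0.13, -0.57]]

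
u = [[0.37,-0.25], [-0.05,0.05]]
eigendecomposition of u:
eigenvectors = [[0.99, 0.58],  [-0.14, 0.82]]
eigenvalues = [0.41, 0.01]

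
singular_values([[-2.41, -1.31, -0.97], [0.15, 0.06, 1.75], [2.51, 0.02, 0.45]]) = [3.82, 1.65, 0.87]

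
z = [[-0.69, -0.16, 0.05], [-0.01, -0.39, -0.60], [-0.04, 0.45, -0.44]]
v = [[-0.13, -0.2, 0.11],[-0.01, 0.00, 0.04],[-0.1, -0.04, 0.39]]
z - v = [[-0.56, 0.04, -0.06], [0.0, -0.39, -0.64], [0.06, 0.49, -0.83]]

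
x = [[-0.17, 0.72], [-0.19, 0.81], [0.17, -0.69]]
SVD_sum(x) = [[-0.17, 0.72], [-0.19, 0.81], [0.16, -0.69]] + [[0.00,0.00], [0.00,0.00], [0.01,0.0]]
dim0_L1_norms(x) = [0.53, 2.22]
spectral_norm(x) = 1.32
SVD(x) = [[-0.56, -0.26], [-0.63, -0.48], [0.54, -0.84]] @ diag([1.3207799419770334, 0.006351761263051969]) @ [[0.23, -0.97], [-0.97, -0.23]]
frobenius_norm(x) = 1.32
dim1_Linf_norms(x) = [0.72, 0.81, 0.69]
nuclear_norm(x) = 1.33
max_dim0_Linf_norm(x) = 0.81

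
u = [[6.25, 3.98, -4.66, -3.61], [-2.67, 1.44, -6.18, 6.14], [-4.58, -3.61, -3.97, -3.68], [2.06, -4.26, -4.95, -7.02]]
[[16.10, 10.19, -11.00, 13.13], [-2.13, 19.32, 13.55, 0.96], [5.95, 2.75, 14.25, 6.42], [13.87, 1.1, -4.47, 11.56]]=u @ [[0.32,-0.09,-2.91,0.06], [0.79,0.91,0.75,0.7], [-1.15,-2.12,-0.84,-1.21], [-1.55,0.76,-0.08,-1.20]]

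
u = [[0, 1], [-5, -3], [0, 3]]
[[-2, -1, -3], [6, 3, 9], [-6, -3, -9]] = u @ [[0, 0, 0], [-2, -1, -3]]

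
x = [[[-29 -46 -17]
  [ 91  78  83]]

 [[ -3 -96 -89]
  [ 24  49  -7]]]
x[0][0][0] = -29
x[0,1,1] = 78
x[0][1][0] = 91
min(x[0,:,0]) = -29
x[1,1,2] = -7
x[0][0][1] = -46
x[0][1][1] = 78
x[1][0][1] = -96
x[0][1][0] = 91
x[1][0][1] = -96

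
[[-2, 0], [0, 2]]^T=[[-2, 0], [0, 2]]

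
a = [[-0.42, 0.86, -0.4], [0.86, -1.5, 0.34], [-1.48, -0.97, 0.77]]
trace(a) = -1.15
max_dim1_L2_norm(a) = 1.93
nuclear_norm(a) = 4.10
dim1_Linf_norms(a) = [0.86, 1.5, 1.48]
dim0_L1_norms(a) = [2.76, 3.33, 1.51]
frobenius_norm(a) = 2.81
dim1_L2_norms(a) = [1.04, 1.76, 1.93]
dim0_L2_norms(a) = [1.76, 1.98, 0.93]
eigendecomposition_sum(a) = [[0.29, 0.17, -0.19], [-0.06, -0.04, 0.04], [-1.23, -0.72, 0.82]] + [[-0.11, -0.06, -0.02], [-0.17, -0.09, -0.04], [-0.32, -0.17, -0.07]] + [[-0.6,0.75,-0.18], [1.09,-1.37,0.33], [0.06,-0.08,0.02]]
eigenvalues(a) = [1.07, -0.27, -1.95]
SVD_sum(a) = [[0.05, 0.85, -0.37], [-0.07, -1.34, 0.59], [-0.06, -1.16, 0.51]] + [[-0.44, 0.06, 0.08], [0.95, -0.13, -0.18], [-1.42, 0.19, 0.27]] + [[-0.03, -0.05, -0.11], [-0.02, -0.03, -0.06], [-0.0, -0.00, -0.01]]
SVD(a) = [[-0.43, 0.25, 0.87], [0.68, -0.54, 0.49], [0.59, 0.80, 0.06]] @ diag([2.148955519228181, 1.8072490941546733, 0.1457425403094392]) @ [[-0.05, -0.92, 0.40], [-0.97, 0.13, 0.19], [-0.22, -0.38, -0.9]]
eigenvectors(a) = [[-0.23,-0.3,-0.48], [0.05,-0.44,0.88], [0.97,-0.84,0.05]]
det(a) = 0.57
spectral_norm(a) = 2.15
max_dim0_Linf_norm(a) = 1.5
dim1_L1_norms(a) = [1.68, 2.7, 3.22]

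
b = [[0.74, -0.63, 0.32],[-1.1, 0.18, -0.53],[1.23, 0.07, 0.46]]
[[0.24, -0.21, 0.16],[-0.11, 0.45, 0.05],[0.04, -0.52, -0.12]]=b@[[0.05, -0.34, 0.02], [-0.33, -0.17, -0.37], [0.0, -0.2, -0.26]]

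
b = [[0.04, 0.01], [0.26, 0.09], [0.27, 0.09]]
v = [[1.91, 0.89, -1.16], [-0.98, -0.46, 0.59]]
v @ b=[[-0.01, -0.01], [0.00, 0.0]]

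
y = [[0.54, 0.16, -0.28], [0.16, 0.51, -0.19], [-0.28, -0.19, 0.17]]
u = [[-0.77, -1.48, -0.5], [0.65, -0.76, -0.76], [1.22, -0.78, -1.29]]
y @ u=[[-0.65, -0.70, -0.03], [-0.02, -0.48, -0.22], [0.3, 0.43, 0.07]]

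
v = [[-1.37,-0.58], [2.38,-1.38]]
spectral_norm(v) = 2.92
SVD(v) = [[-0.36, 0.93], [0.93, 0.36]] @ diag([2.9201685858284616, 1.120140808265015]) @ [[0.93, -0.37], [-0.37, -0.93]]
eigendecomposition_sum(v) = [[(-0.69+0.59j), (-0.29-0.34j)],[1.19+1.39j, (-0.69+0.58j)]] + [[(-0.69-0.59j),-0.29+0.34j],[1.19-1.39j,-0.69-0.58j]]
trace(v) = -2.75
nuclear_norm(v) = 4.04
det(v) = 3.27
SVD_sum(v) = [[-0.99, 0.39], [2.53, -1.00]] + [[-0.38, -0.97],[-0.15, -0.38]]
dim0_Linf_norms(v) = [2.38, 1.38]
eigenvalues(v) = [(-1.38+1.17j), (-1.38-1.17j)]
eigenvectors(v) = [[0.44j, 0.00-0.44j], [0.90+0.00j, (0.9-0j)]]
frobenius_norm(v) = 3.13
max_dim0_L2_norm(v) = 2.75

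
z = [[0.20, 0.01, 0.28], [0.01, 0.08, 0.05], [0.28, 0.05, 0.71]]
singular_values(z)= [0.84, 0.09, 0.07]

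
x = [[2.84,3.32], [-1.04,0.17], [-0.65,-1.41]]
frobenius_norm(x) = 4.75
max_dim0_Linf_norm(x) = 3.32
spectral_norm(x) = 4.65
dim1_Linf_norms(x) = [3.32, 1.04, 1.41]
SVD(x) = [[-0.94, 0.03], [0.12, -0.91], [0.32, 0.41]] @ diag([4.649729027946544, 0.9945451053980848]) @ [[-0.64, -0.76], [0.76, -0.64]]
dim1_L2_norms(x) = [4.37, 1.05, 1.55]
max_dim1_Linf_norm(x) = 3.32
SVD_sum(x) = [[2.82, 3.34], [-0.35, -0.41], [-0.97, -1.14]] + [[0.02, -0.02], [-0.69, 0.58], [0.32, -0.27]]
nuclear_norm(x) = 5.64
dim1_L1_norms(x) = [6.16, 1.21, 2.06]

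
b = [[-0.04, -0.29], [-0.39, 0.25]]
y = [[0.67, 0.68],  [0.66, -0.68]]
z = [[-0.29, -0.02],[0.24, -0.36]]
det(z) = 0.11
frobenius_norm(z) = 0.52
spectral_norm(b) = 0.49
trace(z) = -0.65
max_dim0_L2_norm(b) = 0.39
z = y @ b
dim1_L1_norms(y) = [1.35, 1.34]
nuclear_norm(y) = 1.90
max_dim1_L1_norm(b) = 0.64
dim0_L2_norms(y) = [0.94, 0.96]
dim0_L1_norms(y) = [1.33, 1.36]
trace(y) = -0.01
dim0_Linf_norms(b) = [0.39, 0.29]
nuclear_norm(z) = 0.70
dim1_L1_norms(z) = [0.31, 0.6]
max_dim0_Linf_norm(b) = 0.39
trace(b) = 0.21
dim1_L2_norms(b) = [0.29, 0.46]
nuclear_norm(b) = 0.74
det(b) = -0.12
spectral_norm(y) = 0.96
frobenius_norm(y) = 1.35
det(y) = -0.90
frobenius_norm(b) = 0.55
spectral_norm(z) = 0.47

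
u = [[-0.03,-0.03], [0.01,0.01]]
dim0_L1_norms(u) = [0.04, 0.04]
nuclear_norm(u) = 0.04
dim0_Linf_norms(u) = [0.03, 0.03]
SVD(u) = [[-0.95, 0.32], [0.32, 0.95]] @ diag([0.044721359549995794, 6.540968983667007e-19]) @ [[0.71,0.71], [-0.71,0.71]]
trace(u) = -0.02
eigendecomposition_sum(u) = [[-0.03, -0.03], [0.01, 0.01]] + [[-0.00, -0.0], [0.0, 0.0]]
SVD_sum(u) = [[-0.03, -0.03], [0.01, 0.01]] + [[-0.0, 0.00], [-0.0, 0.0]]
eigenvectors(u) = [[-0.95,0.71],[0.32,-0.71]]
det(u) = 0.00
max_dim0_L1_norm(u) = 0.04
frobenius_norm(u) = 0.04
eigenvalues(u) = [-0.02, 0.0]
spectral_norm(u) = 0.04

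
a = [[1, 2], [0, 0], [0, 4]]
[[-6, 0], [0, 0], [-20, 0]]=a@[[4, 0], [-5, 0]]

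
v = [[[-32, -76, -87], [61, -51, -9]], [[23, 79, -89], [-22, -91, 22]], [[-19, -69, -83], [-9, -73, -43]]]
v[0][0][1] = -76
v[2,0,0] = -19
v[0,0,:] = [-32, -76, -87]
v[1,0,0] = 23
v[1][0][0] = 23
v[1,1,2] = 22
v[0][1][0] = 61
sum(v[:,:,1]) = -281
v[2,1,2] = -43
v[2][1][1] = -73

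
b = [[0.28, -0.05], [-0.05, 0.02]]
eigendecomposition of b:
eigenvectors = [[0.98,  0.18], [-0.18,  0.98]]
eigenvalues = [0.29, 0.01]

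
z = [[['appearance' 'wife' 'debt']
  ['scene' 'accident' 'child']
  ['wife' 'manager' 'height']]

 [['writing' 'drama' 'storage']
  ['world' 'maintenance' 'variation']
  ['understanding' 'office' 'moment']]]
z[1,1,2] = 'variation'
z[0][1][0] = 'scene'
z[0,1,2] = 'child'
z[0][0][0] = 'appearance'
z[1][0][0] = 'writing'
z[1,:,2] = ['storage', 'variation', 'moment']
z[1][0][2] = 'storage'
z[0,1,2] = 'child'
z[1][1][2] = 'variation'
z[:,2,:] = [['wife', 'manager', 'height'], ['understanding', 'office', 'moment']]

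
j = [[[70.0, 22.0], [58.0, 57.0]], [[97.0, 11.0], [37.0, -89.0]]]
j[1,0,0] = 97.0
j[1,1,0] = 37.0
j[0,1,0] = 58.0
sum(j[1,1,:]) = -52.0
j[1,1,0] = 37.0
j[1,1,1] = -89.0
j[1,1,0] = 37.0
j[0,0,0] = 70.0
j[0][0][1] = 22.0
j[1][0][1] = 11.0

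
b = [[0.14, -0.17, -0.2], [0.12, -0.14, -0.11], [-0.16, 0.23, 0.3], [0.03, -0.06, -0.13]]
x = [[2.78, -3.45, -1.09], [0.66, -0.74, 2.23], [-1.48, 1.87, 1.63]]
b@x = [[0.57, -0.73, -0.86], [0.4, -0.52, -0.62], [-0.74, 0.94, 1.18], [0.24, -0.3, -0.38]]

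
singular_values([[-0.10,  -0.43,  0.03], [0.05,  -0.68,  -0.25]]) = [0.83, 0.19]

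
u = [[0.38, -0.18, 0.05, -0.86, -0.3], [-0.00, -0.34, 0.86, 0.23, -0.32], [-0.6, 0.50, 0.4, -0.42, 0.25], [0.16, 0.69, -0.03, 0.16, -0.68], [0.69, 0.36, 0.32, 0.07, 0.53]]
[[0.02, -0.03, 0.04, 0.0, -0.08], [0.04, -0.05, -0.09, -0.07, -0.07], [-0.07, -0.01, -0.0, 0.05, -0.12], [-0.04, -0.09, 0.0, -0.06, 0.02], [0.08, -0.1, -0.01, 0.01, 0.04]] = u @ [[0.10, -0.09, 0.01, -0.03, 0.07], [-0.05, -0.08, 0.02, 0.01, 0.01], [0.03, -0.08, -0.08, -0.03, -0.10], [0.02, 0.0, -0.05, -0.05, 0.11], [0.03, 0.03, 0.01, 0.08, 0.03]]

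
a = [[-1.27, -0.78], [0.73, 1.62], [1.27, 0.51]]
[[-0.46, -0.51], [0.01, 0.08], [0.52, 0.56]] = a @ [[0.5, 0.51], [-0.22, -0.18]]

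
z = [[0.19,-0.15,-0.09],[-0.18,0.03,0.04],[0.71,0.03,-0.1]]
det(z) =0.000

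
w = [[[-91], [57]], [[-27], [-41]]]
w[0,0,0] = -91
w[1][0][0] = -27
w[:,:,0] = [[-91, 57], [-27, -41]]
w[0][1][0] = 57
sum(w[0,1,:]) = 57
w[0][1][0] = 57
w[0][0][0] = -91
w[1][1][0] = -41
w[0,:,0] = [-91, 57]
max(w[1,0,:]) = -27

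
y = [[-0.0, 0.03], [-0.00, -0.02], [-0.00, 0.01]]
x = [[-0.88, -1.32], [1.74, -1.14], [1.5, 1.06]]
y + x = [[-0.88, -1.29], [1.74, -1.16], [1.5, 1.07]]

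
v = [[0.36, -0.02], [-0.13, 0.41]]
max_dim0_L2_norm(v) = 0.41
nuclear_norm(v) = 0.78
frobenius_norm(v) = 0.56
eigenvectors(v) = [[-0.53, 0.24], [-0.85, -0.97]]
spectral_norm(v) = 0.47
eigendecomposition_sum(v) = [[0.24, 0.06], [0.38, 0.09]] + [[0.12, -0.08], [-0.51, 0.32]]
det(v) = 0.14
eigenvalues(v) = [0.33, 0.44]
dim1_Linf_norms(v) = [0.36, 0.41]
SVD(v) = [[-0.53, 0.85], [0.85, 0.53]] @ diag([0.4679656711568106, 0.30985178814839165]) @ [[-0.64, 0.77], [0.77, 0.64]]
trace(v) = 0.77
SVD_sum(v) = [[0.16, -0.19],  [-0.26, 0.31]] + [[0.2, 0.17],  [0.13, 0.10]]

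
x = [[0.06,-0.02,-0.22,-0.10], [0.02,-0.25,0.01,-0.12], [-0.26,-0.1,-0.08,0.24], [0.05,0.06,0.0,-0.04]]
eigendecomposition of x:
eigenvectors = [[(-0.79+0j), 0.46+0.09j, 0.46-0.09j, (0.71+0j)], [(0.02+0j), -0.16-0.45j, (-0.16+0.45j), -0.27+0.00j], [(0.59+0j), 0.73+0.00j, 0.73-0.00j, (-0.04+0j)], [(-0.16+0j), (-0.09+0.08j), (-0.09-0.08j), (0.65+0j)]]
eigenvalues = [(0.2+0j), (-0.25+0.06j), (-0.25-0.06j), (-0.01+0j)]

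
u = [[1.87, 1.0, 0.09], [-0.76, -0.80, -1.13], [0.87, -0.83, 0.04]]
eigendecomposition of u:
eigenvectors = [[(0.42+0.38j), 0.42-0.38j, (-0.25+0j)], [(-0.51-0.01j), -0.51+0.01j, 0.77+0.00j], [(0.65+0j), 0.65-0.00j, 0.59+0.00j]]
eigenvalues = [(1.26+0.52j), (1.26-0.52j), (-1.42+0j)]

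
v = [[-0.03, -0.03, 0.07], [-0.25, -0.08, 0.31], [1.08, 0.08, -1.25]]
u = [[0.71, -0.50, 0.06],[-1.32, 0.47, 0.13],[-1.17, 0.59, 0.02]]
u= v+[[0.74, -0.47, -0.01], [-1.07, 0.55, -0.18], [-2.25, 0.51, 1.27]]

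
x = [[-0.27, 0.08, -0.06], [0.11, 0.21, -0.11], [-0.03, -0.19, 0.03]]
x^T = [[-0.27, 0.11, -0.03], [0.08, 0.21, -0.19], [-0.06, -0.11, 0.03]]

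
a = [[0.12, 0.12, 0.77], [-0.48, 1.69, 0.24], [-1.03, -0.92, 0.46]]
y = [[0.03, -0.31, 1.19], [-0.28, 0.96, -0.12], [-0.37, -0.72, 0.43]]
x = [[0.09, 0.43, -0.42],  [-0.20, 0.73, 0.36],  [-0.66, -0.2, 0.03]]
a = y + x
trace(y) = 1.42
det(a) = 1.80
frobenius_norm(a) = 2.43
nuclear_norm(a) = 3.94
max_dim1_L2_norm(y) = 1.23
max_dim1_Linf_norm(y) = 1.19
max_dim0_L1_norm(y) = 1.99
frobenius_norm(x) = 1.24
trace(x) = 0.85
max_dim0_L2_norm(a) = 1.93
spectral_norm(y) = 1.54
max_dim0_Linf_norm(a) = 1.69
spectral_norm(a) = 1.93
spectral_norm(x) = 0.88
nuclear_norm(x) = 2.10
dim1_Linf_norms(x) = [0.43, 0.73, 0.66]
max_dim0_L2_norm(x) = 0.87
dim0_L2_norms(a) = [1.14, 1.93, 0.93]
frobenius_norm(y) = 1.84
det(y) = 0.62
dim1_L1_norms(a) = [1.01, 2.41, 2.41]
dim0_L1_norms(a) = [1.63, 2.73, 1.47]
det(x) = -0.31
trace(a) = 2.27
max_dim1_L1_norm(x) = 1.29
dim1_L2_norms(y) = [1.23, 1.01, 0.92]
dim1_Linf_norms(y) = [1.19, 0.96, 0.72]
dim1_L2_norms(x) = [0.61, 0.84, 0.69]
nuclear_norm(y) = 2.88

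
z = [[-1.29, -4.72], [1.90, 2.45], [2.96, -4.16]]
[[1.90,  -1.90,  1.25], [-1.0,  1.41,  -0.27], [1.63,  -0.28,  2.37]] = z @ [[-0.01, 0.34, 0.31], [-0.4, 0.31, -0.35]]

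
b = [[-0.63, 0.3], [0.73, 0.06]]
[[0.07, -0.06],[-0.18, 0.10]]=b @ [[-0.22,0.13], [-0.24,0.07]]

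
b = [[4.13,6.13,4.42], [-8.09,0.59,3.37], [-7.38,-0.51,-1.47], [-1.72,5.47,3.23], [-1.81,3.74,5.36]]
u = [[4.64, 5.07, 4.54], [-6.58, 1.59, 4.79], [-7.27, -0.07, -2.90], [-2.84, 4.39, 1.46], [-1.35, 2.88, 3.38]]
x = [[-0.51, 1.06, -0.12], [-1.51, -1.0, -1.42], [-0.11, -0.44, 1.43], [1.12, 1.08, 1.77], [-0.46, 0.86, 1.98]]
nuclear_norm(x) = 6.93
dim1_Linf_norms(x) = [1.06, 1.51, 1.43, 1.77, 1.98]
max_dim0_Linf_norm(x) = 1.98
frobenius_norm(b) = 17.25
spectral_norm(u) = 11.30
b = u + x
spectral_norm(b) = 12.17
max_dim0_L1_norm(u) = 22.68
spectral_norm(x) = 3.80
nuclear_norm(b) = 26.85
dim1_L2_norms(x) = [1.18, 2.3, 1.5, 2.36, 2.21]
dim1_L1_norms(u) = [14.25, 12.96, 10.24, 8.69, 7.61]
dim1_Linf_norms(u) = [5.07, 6.58, 7.27, 4.39, 3.38]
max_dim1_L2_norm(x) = 2.36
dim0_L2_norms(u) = [11.29, 7.47, 8.09]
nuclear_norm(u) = 25.34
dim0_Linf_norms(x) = [1.51, 1.08, 1.98]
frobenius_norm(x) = 4.40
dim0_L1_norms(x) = [3.71, 4.44, 6.72]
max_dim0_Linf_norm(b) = 8.09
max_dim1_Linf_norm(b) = 8.09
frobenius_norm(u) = 15.78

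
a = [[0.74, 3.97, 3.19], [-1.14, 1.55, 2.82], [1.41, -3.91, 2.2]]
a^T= [[0.74,-1.14,1.41], [3.97,1.55,-3.91], [3.19,2.82,2.20]]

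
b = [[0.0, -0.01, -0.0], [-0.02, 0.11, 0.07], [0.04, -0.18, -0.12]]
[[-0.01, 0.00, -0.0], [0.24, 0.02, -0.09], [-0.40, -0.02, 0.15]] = b @[[0.52, 1.23, -0.34], [1.09, -0.06, 0.42], [1.89, 0.69, -2.0]]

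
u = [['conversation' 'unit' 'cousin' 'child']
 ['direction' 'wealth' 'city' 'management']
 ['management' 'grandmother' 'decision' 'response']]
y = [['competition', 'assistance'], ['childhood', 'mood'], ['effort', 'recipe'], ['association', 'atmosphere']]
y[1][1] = 'mood'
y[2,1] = 'recipe'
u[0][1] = 'unit'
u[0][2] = 'cousin'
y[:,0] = ['competition', 'childhood', 'effort', 'association']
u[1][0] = 'direction'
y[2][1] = 'recipe'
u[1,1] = 'wealth'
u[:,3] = ['child', 'management', 'response']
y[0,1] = 'assistance'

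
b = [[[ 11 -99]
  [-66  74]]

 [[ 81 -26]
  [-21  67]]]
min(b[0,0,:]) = -99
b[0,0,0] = 11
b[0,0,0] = 11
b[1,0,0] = 81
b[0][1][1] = 74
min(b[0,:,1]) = -99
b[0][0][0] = 11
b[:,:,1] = [[-99, 74], [-26, 67]]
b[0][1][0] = -66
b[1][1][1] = 67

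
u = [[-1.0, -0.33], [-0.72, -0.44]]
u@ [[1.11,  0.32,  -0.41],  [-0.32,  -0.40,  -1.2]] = [[-1.00, -0.19, 0.81],[-0.66, -0.05, 0.82]]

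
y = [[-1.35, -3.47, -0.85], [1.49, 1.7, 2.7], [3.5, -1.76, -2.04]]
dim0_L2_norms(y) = [4.04, 4.25, 3.49]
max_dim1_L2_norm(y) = 4.42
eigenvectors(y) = [[-0.35+0.39j, (-0.35-0.39j), -0.39+0.00j], [0.61+0.00j, (0.61-0j), (-0.37+0j)], [(-0.06+0.6j), (-0.06-0.6j), 0.84+0.00j]]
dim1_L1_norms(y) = [5.67, 5.89, 7.3]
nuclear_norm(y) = 11.03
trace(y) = -1.69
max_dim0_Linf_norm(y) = 3.5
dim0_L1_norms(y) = [6.34, 6.93, 5.59]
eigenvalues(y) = [(0.58+3.59j), (0.58-3.59j), (-2.86+0j)]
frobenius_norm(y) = 6.82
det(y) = -37.79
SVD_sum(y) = [[0.12, -2.53, -1.97], [-0.11, 2.32, 1.8], [0.10, -2.18, -1.7]] + [[-1.66, -0.22, 0.19], [1.37, 0.18, -0.15], [3.39, 0.45, -0.38]] + [[0.20,-0.72,0.93], [0.22,-0.8,1.05], [0.01,-0.03,0.03]]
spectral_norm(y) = 5.16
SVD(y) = [[0.62, -0.41, -0.66], [-0.57, 0.34, -0.75], [0.54, 0.84, -0.02]] @ diag([5.1597352000565895, 4.080647205059437, 1.7946172441881878]) @ [[0.04, -0.79, -0.61], [0.99, 0.13, -0.11], [-0.17, 0.6, -0.78]]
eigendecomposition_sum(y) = [[(-0.19+1.24j), -1.48-0.08j, -0.74+0.53j], [(1.22-0.81j), 1.09+1.35j, 1.04+0.23j], [(0.68+1.27j), -1.43+0.94j, (-0.32+1j)]] + [[-0.19-1.24j,(-1.48+0.08j),-0.74-0.53j], [1.22+0.81j,1.09-1.35j,(1.04-0.23j)], [0.68-1.27j,(-1.43-0.94j),(-0.32-1j)]] + [[(-0.98-0j), -0.50+0.00j, (0.64-0j)], [(-0.95-0j), (-0.49+0j), (0.62-0j)], [2.15+0.00j, 1.10-0.00j, -1.39+0.00j]]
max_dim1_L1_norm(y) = 7.3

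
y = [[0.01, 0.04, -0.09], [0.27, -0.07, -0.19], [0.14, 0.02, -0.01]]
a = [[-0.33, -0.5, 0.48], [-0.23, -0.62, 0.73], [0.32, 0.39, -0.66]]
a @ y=[[-0.07, 0.03, 0.12], [-0.07, 0.05, 0.13], [0.02, -0.03, -0.1]]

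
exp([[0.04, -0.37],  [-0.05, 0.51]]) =[[1.05, -0.49], [-0.07, 1.68]]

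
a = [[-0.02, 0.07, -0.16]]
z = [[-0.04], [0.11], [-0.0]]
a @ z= [[0.01]]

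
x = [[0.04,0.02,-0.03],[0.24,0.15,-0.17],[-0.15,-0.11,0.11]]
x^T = [[0.04,0.24,-0.15],  [0.02,0.15,-0.11],  [-0.03,-0.17,0.11]]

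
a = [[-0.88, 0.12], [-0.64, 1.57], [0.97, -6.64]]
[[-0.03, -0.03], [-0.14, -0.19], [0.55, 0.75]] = a@ [[0.02, 0.02], [-0.08, -0.11]]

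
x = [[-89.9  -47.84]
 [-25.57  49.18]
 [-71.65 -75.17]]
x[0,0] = -89.9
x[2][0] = -71.65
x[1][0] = -25.57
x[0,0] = -89.9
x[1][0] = -25.57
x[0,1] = -47.84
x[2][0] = -71.65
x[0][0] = -89.9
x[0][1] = -47.84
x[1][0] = -25.57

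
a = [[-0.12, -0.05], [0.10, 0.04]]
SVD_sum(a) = [[-0.12, -0.05], [0.1, 0.04]] + [[0.0, -0.00], [0.0, -0.0]]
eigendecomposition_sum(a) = [[-0.12,-0.05], [0.10,0.04]] + [[0.0, 0.0],[-0.00, -0.00]]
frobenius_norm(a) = 0.17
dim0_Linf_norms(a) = [0.12, 0.05]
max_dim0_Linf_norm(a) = 0.12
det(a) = 0.00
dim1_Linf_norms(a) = [0.12, 0.1]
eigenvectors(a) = [[-0.76, 0.39], [0.65, -0.92]]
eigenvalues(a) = [-0.08, -0.0]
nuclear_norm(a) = 0.17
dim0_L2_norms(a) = [0.16, 0.06]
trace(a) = -0.08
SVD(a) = [[-0.77, 0.64], [0.64, 0.77]] @ diag([0.168815273071201, 0.001184726928798955]) @ [[0.93, 0.38], [0.38, -0.93]]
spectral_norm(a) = 0.17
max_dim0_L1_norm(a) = 0.22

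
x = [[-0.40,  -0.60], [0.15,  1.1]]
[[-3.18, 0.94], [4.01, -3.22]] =x@[[3.11, 2.56],[3.22, -3.28]]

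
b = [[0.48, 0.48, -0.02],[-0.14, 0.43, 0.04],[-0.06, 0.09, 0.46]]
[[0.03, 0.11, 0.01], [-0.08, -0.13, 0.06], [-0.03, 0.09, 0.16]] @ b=[[-0.00, 0.06, 0.01], [-0.02, -0.09, 0.02], [-0.04, 0.04, 0.08]]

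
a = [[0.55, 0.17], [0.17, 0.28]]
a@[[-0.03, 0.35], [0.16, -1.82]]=[[0.01, -0.12], [0.04, -0.45]]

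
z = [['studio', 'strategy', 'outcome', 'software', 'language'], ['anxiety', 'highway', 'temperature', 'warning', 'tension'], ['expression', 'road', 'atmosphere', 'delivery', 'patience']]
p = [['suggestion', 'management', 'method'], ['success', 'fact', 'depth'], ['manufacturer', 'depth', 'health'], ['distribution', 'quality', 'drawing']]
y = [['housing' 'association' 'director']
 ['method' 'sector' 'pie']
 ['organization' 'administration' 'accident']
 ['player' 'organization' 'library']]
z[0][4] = 'language'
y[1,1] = 'sector'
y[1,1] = 'sector'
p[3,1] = 'quality'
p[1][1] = 'fact'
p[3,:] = ['distribution', 'quality', 'drawing']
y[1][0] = 'method'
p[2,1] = 'depth'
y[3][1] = 'organization'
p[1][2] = 'depth'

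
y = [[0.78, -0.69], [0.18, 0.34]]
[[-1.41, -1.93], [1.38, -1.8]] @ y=[[-1.45, 0.32], [0.75, -1.56]]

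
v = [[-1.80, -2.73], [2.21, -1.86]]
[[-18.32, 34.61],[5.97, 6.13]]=v@[[5.37,-5.08], [3.17,-9.33]]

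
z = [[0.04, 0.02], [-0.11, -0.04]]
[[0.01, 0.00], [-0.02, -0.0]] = z @ [[0.19,0.01], [0.01,0.00]]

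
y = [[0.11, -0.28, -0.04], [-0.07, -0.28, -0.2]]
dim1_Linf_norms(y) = [0.28, 0.28]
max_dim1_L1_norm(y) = 0.55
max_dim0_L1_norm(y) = 0.56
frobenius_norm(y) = 0.46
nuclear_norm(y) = 0.60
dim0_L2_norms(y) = [0.13, 0.4, 0.2]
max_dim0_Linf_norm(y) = 0.28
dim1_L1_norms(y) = [0.43, 0.55]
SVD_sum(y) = [[0.01, -0.25, -0.11],[0.01, -0.3, -0.14]] + [[0.10, -0.03, 0.07], [-0.08, 0.02, -0.06]]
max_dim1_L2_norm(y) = 0.35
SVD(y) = [[-0.63, -0.77], [-0.77, 0.63]] @ diag([0.43351035550965733, 0.16573705580192558]) @ [[-0.04, 0.91, 0.42], [-0.78, 0.23, -0.58]]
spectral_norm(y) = 0.43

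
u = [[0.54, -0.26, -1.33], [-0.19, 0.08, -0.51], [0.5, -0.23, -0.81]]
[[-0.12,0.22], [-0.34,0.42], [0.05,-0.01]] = u @ [[0.52, -0.6], [-0.47, 0.53], [0.39, -0.51]]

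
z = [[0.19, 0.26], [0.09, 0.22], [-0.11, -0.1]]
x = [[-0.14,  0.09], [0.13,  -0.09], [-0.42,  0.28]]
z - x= [[0.33, 0.17], [-0.04, 0.31], [0.31, -0.38]]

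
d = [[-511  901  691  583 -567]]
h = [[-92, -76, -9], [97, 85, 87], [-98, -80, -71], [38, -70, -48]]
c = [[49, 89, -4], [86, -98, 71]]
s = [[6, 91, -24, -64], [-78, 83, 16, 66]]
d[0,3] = 583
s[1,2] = 16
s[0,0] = 6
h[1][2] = 87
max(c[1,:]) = 86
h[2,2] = -71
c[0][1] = 89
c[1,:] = [86, -98, 71]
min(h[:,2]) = -71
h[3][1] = -70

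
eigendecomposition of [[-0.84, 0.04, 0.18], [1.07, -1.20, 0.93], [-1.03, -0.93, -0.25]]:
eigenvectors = [[(-0.35+0j), (-0.02+0.15j), (-0.02-0.15j)], [(0.82+0j), (-0.24+0.6j), (-0.24-0.6j)], [(0.44+0j), (-0.75+0j), (-0.75-0j)]]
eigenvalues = [(-1.16+0j), (-0.57+0.95j), (-0.57-0.95j)]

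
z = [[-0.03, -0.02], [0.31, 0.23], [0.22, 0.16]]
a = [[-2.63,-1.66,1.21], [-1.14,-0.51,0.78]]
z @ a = [[0.1, 0.06, -0.05], [-1.08, -0.63, 0.55], [-0.76, -0.45, 0.39]]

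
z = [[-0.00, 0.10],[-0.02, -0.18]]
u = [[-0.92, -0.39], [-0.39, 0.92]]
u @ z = [[0.01, -0.02], [-0.02, -0.2]]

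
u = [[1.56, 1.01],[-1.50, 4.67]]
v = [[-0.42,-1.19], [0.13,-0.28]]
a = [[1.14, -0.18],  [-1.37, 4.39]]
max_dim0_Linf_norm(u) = 4.67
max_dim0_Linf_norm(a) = 4.39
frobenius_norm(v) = 1.30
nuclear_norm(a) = 5.66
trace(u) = 6.23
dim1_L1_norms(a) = [1.32, 5.76]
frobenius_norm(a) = 4.74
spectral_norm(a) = 4.63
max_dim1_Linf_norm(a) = 4.39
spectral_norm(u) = 4.93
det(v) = 0.27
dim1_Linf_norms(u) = [1.56, 4.67]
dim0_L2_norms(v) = [0.44, 1.22]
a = v + u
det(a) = 4.76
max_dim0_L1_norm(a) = 4.57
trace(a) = 5.53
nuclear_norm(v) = 1.49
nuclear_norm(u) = 6.72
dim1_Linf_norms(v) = [1.19, 0.28]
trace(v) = -0.70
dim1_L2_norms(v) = [1.26, 0.31]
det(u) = 8.80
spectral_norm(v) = 1.28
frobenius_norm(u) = 5.25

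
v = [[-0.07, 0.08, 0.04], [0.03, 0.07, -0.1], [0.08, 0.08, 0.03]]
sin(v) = [[-0.07,0.08,0.04], [0.03,0.07,-0.1], [0.08,0.08,0.03]]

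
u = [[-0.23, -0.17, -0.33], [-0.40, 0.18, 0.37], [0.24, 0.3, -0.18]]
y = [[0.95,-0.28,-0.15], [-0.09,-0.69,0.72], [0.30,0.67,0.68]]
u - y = [[-1.18, 0.11, -0.18], [-0.31, 0.87, -0.35], [-0.06, -0.37, -0.86]]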